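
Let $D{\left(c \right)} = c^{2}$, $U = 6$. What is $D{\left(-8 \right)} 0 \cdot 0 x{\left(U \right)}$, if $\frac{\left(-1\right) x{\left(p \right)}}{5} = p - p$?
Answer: $0$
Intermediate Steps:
$x{\left(p \right)} = 0$ ($x{\left(p \right)} = - 5 \left(p - p\right) = \left(-5\right) 0 = 0$)
$D{\left(-8 \right)} 0 \cdot 0 x{\left(U \right)} = \left(-8\right)^{2} \cdot 0 \cdot 0 \cdot 0 = 64 \cdot 0 \cdot 0 = 64 \cdot 0 = 0$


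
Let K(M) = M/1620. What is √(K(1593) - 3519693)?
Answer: I*√3167722815/30 ≈ 1876.1*I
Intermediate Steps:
K(M) = M/1620 (K(M) = M*(1/1620) = M/1620)
√(K(1593) - 3519693) = √((1/1620)*1593 - 3519693) = √(59/60 - 3519693) = √(-211181521/60) = I*√3167722815/30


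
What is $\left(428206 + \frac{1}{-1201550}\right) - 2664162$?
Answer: $- \frac{2686612931801}{1201550} \approx -2.236 \cdot 10^{6}$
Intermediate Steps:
$\left(428206 + \frac{1}{-1201550}\right) - 2664162 = \left(428206 - \frac{1}{1201550}\right) - 2664162 = \frac{514510919299}{1201550} - 2664162 = - \frac{2686612931801}{1201550}$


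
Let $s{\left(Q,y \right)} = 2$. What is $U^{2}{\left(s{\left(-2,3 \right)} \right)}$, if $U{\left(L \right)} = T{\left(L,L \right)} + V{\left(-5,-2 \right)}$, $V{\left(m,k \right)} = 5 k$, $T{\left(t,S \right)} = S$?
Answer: $64$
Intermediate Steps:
$U{\left(L \right)} = -10 + L$ ($U{\left(L \right)} = L + 5 \left(-2\right) = L - 10 = -10 + L$)
$U^{2}{\left(s{\left(-2,3 \right)} \right)} = \left(-10 + 2\right)^{2} = \left(-8\right)^{2} = 64$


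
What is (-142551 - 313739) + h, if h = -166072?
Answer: -622362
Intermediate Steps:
(-142551 - 313739) + h = (-142551 - 313739) - 166072 = -456290 - 166072 = -622362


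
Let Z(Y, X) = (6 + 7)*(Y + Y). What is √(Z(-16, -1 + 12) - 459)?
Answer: 5*I*√35 ≈ 29.58*I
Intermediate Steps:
Z(Y, X) = 26*Y (Z(Y, X) = 13*(2*Y) = 26*Y)
√(Z(-16, -1 + 12) - 459) = √(26*(-16) - 459) = √(-416 - 459) = √(-875) = 5*I*√35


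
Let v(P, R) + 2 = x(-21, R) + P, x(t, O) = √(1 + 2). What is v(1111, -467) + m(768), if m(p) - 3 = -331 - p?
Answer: 13 + √3 ≈ 14.732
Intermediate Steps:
m(p) = -328 - p (m(p) = 3 + (-331 - p) = -328 - p)
x(t, O) = √3
v(P, R) = -2 + P + √3 (v(P, R) = -2 + (√3 + P) = -2 + (P + √3) = -2 + P + √3)
v(1111, -467) + m(768) = (-2 + 1111 + √3) + (-328 - 1*768) = (1109 + √3) + (-328 - 768) = (1109 + √3) - 1096 = 13 + √3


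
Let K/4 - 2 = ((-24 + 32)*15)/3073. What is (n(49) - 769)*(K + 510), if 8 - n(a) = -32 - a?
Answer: -1082759920/3073 ≈ -3.5235e+5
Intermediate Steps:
n(a) = 40 + a (n(a) = 8 - (-32 - a) = 8 + (32 + a) = 40 + a)
K = 25064/3073 (K = 8 + 4*(((-24 + 32)*15)/3073) = 8 + 4*((8*15)*(1/3073)) = 8 + 4*(120*(1/3073)) = 8 + 4*(120/3073) = 8 + 480/3073 = 25064/3073 ≈ 8.1562)
(n(49) - 769)*(K + 510) = ((40 + 49) - 769)*(25064/3073 + 510) = (89 - 769)*(1592294/3073) = -680*1592294/3073 = -1082759920/3073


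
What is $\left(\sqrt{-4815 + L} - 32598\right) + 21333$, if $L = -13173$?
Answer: $-11265 + 2 i \sqrt{4497} \approx -11265.0 + 134.12 i$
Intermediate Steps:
$\left(\sqrt{-4815 + L} - 32598\right) + 21333 = \left(\sqrt{-4815 - 13173} - 32598\right) + 21333 = \left(\sqrt{-17988} - 32598\right) + 21333 = \left(2 i \sqrt{4497} - 32598\right) + 21333 = \left(-32598 + 2 i \sqrt{4497}\right) + 21333 = -11265 + 2 i \sqrt{4497}$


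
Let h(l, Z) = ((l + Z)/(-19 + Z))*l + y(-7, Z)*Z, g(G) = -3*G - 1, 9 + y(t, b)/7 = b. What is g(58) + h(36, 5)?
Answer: -2943/7 ≈ -420.43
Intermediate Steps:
y(t, b) = -63 + 7*b
g(G) = -1 - 3*G
h(l, Z) = Z*(-63 + 7*Z) + l*(Z + l)/(-19 + Z) (h(l, Z) = ((l + Z)/(-19 + Z))*l + (-63 + 7*Z)*Z = ((Z + l)/(-19 + Z))*l + Z*(-63 + 7*Z) = l*(Z + l)/(-19 + Z) + Z*(-63 + 7*Z) = Z*(-63 + 7*Z) + l*(Z + l)/(-19 + Z))
g(58) + h(36, 5) = (-1 - 3*58) + (36² - 196*5² + 7*5³ + 1197*5 + 5*36)/(-19 + 5) = (-1 - 174) + (1296 - 196*25 + 7*125 + 5985 + 180)/(-14) = -175 - (1296 - 4900 + 875 + 5985 + 180)/14 = -175 - 1/14*3436 = -175 - 1718/7 = -2943/7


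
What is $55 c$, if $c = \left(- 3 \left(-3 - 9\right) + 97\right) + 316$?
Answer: $24695$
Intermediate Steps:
$c = 449$ ($c = \left(\left(-3\right) \left(-12\right) + 97\right) + 316 = \left(36 + 97\right) + 316 = 133 + 316 = 449$)
$55 c = 55 \cdot 449 = 24695$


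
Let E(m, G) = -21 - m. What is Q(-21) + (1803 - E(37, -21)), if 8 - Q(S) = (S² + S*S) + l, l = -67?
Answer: 1054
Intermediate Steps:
Q(S) = 75 - 2*S² (Q(S) = 8 - ((S² + S*S) - 67) = 8 - ((S² + S²) - 67) = 8 - (2*S² - 67) = 8 - (-67 + 2*S²) = 8 + (67 - 2*S²) = 75 - 2*S²)
Q(-21) + (1803 - E(37, -21)) = (75 - 2*(-21)²) + (1803 - (-21 - 1*37)) = (75 - 2*441) + (1803 - (-21 - 37)) = (75 - 882) + (1803 - 1*(-58)) = -807 + (1803 + 58) = -807 + 1861 = 1054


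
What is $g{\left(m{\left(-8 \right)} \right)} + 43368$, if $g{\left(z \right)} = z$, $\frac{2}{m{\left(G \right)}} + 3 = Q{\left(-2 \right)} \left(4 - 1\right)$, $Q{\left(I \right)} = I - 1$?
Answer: $\frac{260207}{6} \approx 43368.0$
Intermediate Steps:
$Q{\left(I \right)} = -1 + I$
$m{\left(G \right)} = - \frac{1}{6}$ ($m{\left(G \right)} = \frac{2}{-3 + \left(-1 - 2\right) \left(4 - 1\right)} = \frac{2}{-3 - 9} = \frac{2}{-12} = 2 \left(- \frac{1}{12}\right) = - \frac{1}{6}$)
$g{\left(m{\left(-8 \right)} \right)} + 43368 = - \frac{1}{6} + 43368 = \frac{260207}{6}$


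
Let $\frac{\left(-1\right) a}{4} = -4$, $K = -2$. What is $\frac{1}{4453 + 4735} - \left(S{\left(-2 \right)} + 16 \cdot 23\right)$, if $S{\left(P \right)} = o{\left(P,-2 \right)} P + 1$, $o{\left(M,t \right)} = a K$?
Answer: $- \frac{3978403}{9188} \approx -433.0$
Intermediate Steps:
$a = 16$ ($a = \left(-4\right) \left(-4\right) = 16$)
$o{\left(M,t \right)} = -32$ ($o{\left(M,t \right)} = 16 \left(-2\right) = -32$)
$S{\left(P \right)} = 1 - 32 P$ ($S{\left(P \right)} = - 32 P + 1 = 1 - 32 P$)
$\frac{1}{4453 + 4735} - \left(S{\left(-2 \right)} + 16 \cdot 23\right) = \frac{1}{4453 + 4735} - \left(\left(1 - -64\right) + 16 \cdot 23\right) = \frac{1}{9188} - \left(\left(1 + 64\right) + 368\right) = \frac{1}{9188} - \left(65 + 368\right) = \frac{1}{9188} - 433 = - \frac{3978403}{9188}$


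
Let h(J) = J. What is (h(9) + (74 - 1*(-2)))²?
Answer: 7225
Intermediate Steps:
(h(9) + (74 - 1*(-2)))² = (9 + (74 - 1*(-2)))² = (9 + (74 + 2))² = (9 + 76)² = 85² = 7225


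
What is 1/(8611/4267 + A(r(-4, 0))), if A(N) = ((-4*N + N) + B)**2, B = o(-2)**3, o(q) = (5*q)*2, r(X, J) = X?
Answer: 4267/272269359059 ≈ 1.5672e-8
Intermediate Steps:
o(q) = 10*q
B = -8000 (B = (10*(-2))**3 = (-20)**3 = -8000)
A(N) = (-8000 - 3*N)**2 (A(N) = ((-4*N + N) - 8000)**2 = (-3*N - 8000)**2 = (-8000 - 3*N)**2)
1/(8611/4267 + A(r(-4, 0))) = 1/(8611/4267 + (8000 + 3*(-4))**2) = 1/(8611*(1/4267) + (8000 - 12)**2) = 1/(8611/4267 + 7988**2) = 1/(8611/4267 + 63808144) = 1/(272269359059/4267) = 4267/272269359059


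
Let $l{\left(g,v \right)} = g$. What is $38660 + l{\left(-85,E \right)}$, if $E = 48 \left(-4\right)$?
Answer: $38575$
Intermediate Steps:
$E = -192$
$38660 + l{\left(-85,E \right)} = 38660 - 85 = 38575$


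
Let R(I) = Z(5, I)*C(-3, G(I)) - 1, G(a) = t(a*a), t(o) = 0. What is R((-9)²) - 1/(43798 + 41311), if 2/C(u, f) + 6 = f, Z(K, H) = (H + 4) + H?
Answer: -14383424/255327 ≈ -56.333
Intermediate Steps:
G(a) = 0
Z(K, H) = 4 + 2*H (Z(K, H) = (4 + H) + H = 4 + 2*H)
C(u, f) = 2/(-6 + f)
R(I) = -7/3 - 2*I/3 (R(I) = (4 + 2*I)*(2/(-6 + 0)) - 1 = (4 + 2*I)*(2/(-6)) - 1 = (4 + 2*I)*(2*(-⅙)) - 1 = (4 + 2*I)*(-⅓) - 1 = (-4/3 - 2*I/3) - 1 = -7/3 - 2*I/3)
R((-9)²) - 1/(43798 + 41311) = (-7/3 - ⅔*(-9)²) - 1/(43798 + 41311) = (-7/3 - ⅔*81) - 1/85109 = (-7/3 - 54) - 1*1/85109 = -169/3 - 1/85109 = -14383424/255327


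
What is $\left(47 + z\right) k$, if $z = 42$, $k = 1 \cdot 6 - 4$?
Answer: $178$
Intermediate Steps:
$k = 2$ ($k = 6 - 4 = 2$)
$\left(47 + z\right) k = \left(47 + 42\right) 2 = 89 \cdot 2 = 178$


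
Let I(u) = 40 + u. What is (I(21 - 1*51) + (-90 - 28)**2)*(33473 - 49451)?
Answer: -222637452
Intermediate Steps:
(I(21 - 1*51) + (-90 - 28)**2)*(33473 - 49451) = ((40 + (21 - 1*51)) + (-90 - 28)**2)*(33473 - 49451) = ((40 + (21 - 51)) + (-118)**2)*(-15978) = ((40 - 30) + 13924)*(-15978) = (10 + 13924)*(-15978) = 13934*(-15978) = -222637452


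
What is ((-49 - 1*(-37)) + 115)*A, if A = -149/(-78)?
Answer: 15347/78 ≈ 196.76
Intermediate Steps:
A = 149/78 (A = -149*(-1/78) = 149/78 ≈ 1.9103)
((-49 - 1*(-37)) + 115)*A = ((-49 - 1*(-37)) + 115)*(149/78) = ((-49 + 37) + 115)*(149/78) = (-12 + 115)*(149/78) = 103*(149/78) = 15347/78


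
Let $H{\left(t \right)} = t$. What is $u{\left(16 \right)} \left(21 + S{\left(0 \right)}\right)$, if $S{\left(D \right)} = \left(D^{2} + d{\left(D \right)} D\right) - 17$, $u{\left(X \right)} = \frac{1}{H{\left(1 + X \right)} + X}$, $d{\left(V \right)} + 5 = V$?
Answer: $\frac{4}{33} \approx 0.12121$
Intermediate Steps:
$d{\left(V \right)} = -5 + V$
$u{\left(X \right)} = \frac{1}{1 + 2 X}$ ($u{\left(X \right)} = \frac{1}{\left(1 + X\right) + X} = \frac{1}{1 + 2 X}$)
$S{\left(D \right)} = -17 + D^{2} + D \left(-5 + D\right)$ ($S{\left(D \right)} = \left(D^{2} + \left(-5 + D\right) D\right) - 17 = \left(D^{2} + D \left(-5 + D\right)\right) - 17 = -17 + D^{2} + D \left(-5 + D\right)$)
$u{\left(16 \right)} \left(21 + S{\left(0 \right)}\right) = \frac{21 + \left(-17 + 0^{2} + 0 \left(-5 + 0\right)\right)}{1 + 2 \cdot 16} = \frac{21 + \left(-17 + 0 + 0 \left(-5\right)\right)}{1 + 32} = \frac{21 + \left(-17 + 0 + 0\right)}{33} = \frac{21 - 17}{33} = \frac{1}{33} \cdot 4 = \frac{4}{33}$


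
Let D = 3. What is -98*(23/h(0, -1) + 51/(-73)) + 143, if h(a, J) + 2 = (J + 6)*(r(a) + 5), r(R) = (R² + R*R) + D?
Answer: 211032/1387 ≈ 152.15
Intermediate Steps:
r(R) = 3 + 2*R² (r(R) = (R² + R*R) + 3 = (R² + R²) + 3 = 2*R² + 3 = 3 + 2*R²)
h(a, J) = -2 + (6 + J)*(8 + 2*a²) (h(a, J) = -2 + (J + 6)*((3 + 2*a²) + 5) = -2 + (6 + J)*(8 + 2*a²))
-98*(23/h(0, -1) + 51/(-73)) + 143 = -98*(23/(46 + 8*(-1) + 12*0² + 2*(-1)*0²) + 51/(-73)) + 143 = -98*(23/(46 - 8 + 12*0 + 2*(-1)*0) + 51*(-1/73)) + 143 = -98*(23/(46 - 8 + 0 + 0) - 51/73) + 143 = -98*(23/38 - 51/73) + 143 = -98*(-259/2774) + 143 = 12691/1387 + 143 = 211032/1387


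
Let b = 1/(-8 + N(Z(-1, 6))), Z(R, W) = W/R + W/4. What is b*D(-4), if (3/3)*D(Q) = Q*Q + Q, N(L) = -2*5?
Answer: -⅔ ≈ -0.66667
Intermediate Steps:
Z(R, W) = W/4 + W/R (Z(R, W) = W/R + W*(¼) = W/R + W/4 = W/4 + W/R)
N(L) = -10
D(Q) = Q + Q² (D(Q) = Q*Q + Q = Q² + Q = Q + Q²)
b = -1/18 (b = 1/(-8 - 10) = 1/(-18) = -1/18 ≈ -0.055556)
b*D(-4) = -(-2)*(1 - 4)/9 = -(-2)*(-3)/9 = -1/18*12 = -⅔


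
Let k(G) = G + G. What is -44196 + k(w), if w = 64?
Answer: -44068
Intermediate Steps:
k(G) = 2*G
-44196 + k(w) = -44196 + 2*64 = -44196 + 128 = -44068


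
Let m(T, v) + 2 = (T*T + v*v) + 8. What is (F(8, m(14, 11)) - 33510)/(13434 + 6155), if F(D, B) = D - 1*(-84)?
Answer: -33418/19589 ≈ -1.7060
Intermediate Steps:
m(T, v) = 6 + T² + v² (m(T, v) = -2 + ((T*T + v*v) + 8) = -2 + ((T² + v²) + 8) = -2 + (8 + T² + v²) = 6 + T² + v²)
F(D, B) = 84 + D (F(D, B) = D + 84 = 84 + D)
(F(8, m(14, 11)) - 33510)/(13434 + 6155) = ((84 + 8) - 33510)/(13434 + 6155) = (92 - 33510)/19589 = -33418*1/19589 = -33418/19589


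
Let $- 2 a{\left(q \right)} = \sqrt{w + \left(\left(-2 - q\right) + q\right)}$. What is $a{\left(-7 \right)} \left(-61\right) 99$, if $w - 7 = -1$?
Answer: $6039$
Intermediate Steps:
$w = 6$ ($w = 7 - 1 = 6$)
$a{\left(q \right)} = -1$ ($a{\left(q \right)} = - \frac{\sqrt{6 + \left(\left(-2 - q\right) + q\right)}}{2} = - \frac{\sqrt{6 - 2}}{2} = - \frac{\sqrt{4}}{2} = \left(- \frac{1}{2}\right) 2 = -1$)
$a{\left(-7 \right)} \left(-61\right) 99 = \left(-1\right) \left(-61\right) 99 = 61 \cdot 99 = 6039$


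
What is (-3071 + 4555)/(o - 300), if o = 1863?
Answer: 1484/1563 ≈ 0.94946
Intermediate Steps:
(-3071 + 4555)/(o - 300) = (-3071 + 4555)/(1863 - 300) = 1484/1563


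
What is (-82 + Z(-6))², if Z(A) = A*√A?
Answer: 6508 + 984*I*√6 ≈ 6508.0 + 2410.3*I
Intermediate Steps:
Z(A) = A^(3/2)
(-82 + Z(-6))² = (-82 + (-6)^(3/2))² = (-82 - 6*I*√6)²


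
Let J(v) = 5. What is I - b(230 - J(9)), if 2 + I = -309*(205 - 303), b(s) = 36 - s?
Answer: 30469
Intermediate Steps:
I = 30280 (I = -2 - 309*(205 - 303) = -2 - 309*(-98) = -2 + 30282 = 30280)
I - b(230 - J(9)) = 30280 - (36 - (230 - 1*5)) = 30280 - (36 - (230 - 5)) = 30280 - (36 - 1*225) = 30280 - (36 - 225) = 30280 - 1*(-189) = 30280 + 189 = 30469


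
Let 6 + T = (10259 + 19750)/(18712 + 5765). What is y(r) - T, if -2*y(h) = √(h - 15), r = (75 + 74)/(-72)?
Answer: 38951/8159 - I*√2458/24 ≈ 4.774 - 2.0658*I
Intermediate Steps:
T = -38951/8159 (T = -6 + (10259 + 19750)/(18712 + 5765) = -6 + 30009/24477 = -6 + 30009*(1/24477) = -6 + 10003/8159 = -38951/8159 ≈ -4.7740)
r = -149/72 (r = 149*(-1/72) = -149/72 ≈ -2.0694)
y(h) = -√(-15 + h)/2 (y(h) = -√(h - 15)/2 = -√(-15 + h)/2)
y(r) - T = -√(-15 - 149/72)/2 - 1*(-38951/8159) = -I*√2458/24 + 38951/8159 = 38951/8159 - I*√2458/24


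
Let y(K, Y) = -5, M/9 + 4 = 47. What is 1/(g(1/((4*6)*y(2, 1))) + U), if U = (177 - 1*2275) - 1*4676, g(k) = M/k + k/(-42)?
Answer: -5040/268198559 ≈ -1.8792e-5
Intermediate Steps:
M = 387 (M = -36 + 9*47 = -36 + 423 = 387)
g(k) = 387/k - k/42 (g(k) = 387/k + k/(-42) = 387/k + k*(-1/42) = 387/k - k/42)
U = -6774 (U = (177 - 2275) - 4676 = -2098 - 4676 = -6774)
1/(g(1/((4*6)*y(2, 1))) + U) = 1/((387/(1/((4*6)*(-5))) - 1/(42*((4*6)*(-5)))) - 6774) = 1/((387/(1/(24*(-5))) - 1/(42*(24*(-5)))) - 6774) = 1/((387/(1/(-120)) - 1/42/(-120)) - 6774) = 1/((387/(-1/120) - 1/42*(-1/120)) - 6774) = 1/((387*(-120) + 1/5040) - 6774) = 1/((-46440 + 1/5040) - 6774) = 1/(-234057599/5040 - 6774) = 1/(-268198559/5040) = -5040/268198559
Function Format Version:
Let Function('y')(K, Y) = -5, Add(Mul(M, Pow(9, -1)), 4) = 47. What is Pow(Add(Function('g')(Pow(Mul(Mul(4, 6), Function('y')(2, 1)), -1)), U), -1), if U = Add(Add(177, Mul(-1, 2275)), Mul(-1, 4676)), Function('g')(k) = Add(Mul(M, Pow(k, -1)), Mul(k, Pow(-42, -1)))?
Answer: Rational(-5040, 268198559) ≈ -1.8792e-5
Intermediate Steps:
M = 387 (M = Add(-36, Mul(9, 47)) = Add(-36, 423) = 387)
Function('g')(k) = Add(Mul(387, Pow(k, -1)), Mul(Rational(-1, 42), k)) (Function('g')(k) = Add(Mul(387, Pow(k, -1)), Mul(k, Pow(-42, -1))) = Add(Mul(387, Pow(k, -1)), Mul(k, Rational(-1, 42))) = Add(Mul(387, Pow(k, -1)), Mul(Rational(-1, 42), k)))
U = -6774 (U = Add(Add(177, -2275), -4676) = Add(-2098, -4676) = -6774)
Pow(Add(Function('g')(Pow(Mul(Mul(4, 6), Function('y')(2, 1)), -1)), U), -1) = Pow(Add(Add(Mul(387, Pow(Pow(Mul(Mul(4, 6), -5), -1), -1)), Mul(Rational(-1, 42), Pow(Mul(Mul(4, 6), -5), -1))), -6774), -1) = Pow(Add(Add(Mul(387, Pow(Pow(Mul(24, -5), -1), -1)), Mul(Rational(-1, 42), Pow(Mul(24, -5), -1))), -6774), -1) = Pow(Add(Add(Mul(387, Pow(Pow(-120, -1), -1)), Mul(Rational(-1, 42), Pow(-120, -1))), -6774), -1) = Pow(Add(Add(Mul(387, Pow(Rational(-1, 120), -1)), Mul(Rational(-1, 42), Rational(-1, 120))), -6774), -1) = Pow(Add(Add(Mul(387, -120), Rational(1, 5040)), -6774), -1) = Pow(Add(Add(-46440, Rational(1, 5040)), -6774), -1) = Pow(Add(Rational(-234057599, 5040), -6774), -1) = Pow(Rational(-268198559, 5040), -1) = Rational(-5040, 268198559)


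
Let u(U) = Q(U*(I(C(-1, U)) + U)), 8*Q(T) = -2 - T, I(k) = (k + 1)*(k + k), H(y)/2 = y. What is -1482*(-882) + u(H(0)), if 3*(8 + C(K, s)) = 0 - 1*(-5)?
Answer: 5228495/4 ≈ 1.3071e+6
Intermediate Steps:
C(K, s) = -19/3 (C(K, s) = -8 + (0 - 1*(-5))/3 = -8 + (0 + 5)/3 = -8 + (⅓)*5 = -8 + 5/3 = -19/3)
H(y) = 2*y
I(k) = 2*k*(1 + k) (I(k) = (1 + k)*(2*k) = 2*k*(1 + k))
Q(T) = -¼ - T/8 (Q(T) = (-2 - T)/8 = -¼ - T/8)
u(U) = -¼ - U*(608/9 + U)/8 (u(U) = -¼ - U*(2*(-19/3)*(1 - 19/3) + U)/8 = -¼ - U*(2*(-19/3)*(-16/3) + U)/8 = -¼ - U*(608/9 + U)/8)
-1482*(-882) + u(H(0)) = -1482*(-882) + (-¼ - 2*0*(608 + 9*(2*0))/72) = 1307124 + (-¼ - 1/72*0*(608 + 9*0)) = 1307124 + (-¼ - 1/72*0*(608 + 0)) = 1307124 + (-¼ - 1/72*0*608) = 1307124 + (-¼ + 0) = 1307124 - ¼ = 5228495/4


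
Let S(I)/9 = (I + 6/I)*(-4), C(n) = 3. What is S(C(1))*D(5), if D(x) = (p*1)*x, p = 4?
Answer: -3600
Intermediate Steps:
D(x) = 4*x (D(x) = (4*1)*x = 4*x)
S(I) = -216/I - 36*I (S(I) = 9*((I + 6/I)*(-4)) = 9*(-24/I - 4*I) = -216/I - 36*I)
S(C(1))*D(5) = (-216/3 - 36*3)*(4*5) = (-216*1/3 - 108)*20 = (-72 - 108)*20 = -180*20 = -3600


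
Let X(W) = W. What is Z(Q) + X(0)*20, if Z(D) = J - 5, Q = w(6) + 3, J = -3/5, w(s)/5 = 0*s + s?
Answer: -28/5 ≈ -5.6000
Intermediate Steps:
w(s) = 5*s (w(s) = 5*(0*s + s) = 5*(0 + s) = 5*s)
J = -3/5 (J = -3*1/5 = -3/5 ≈ -0.60000)
Q = 33 (Q = 5*6 + 3 = 30 + 3 = 33)
Z(D) = -28/5 (Z(D) = -3/5 - 5 = -28/5)
Z(Q) + X(0)*20 = -28/5 + 0*20 = -28/5 + 0 = -28/5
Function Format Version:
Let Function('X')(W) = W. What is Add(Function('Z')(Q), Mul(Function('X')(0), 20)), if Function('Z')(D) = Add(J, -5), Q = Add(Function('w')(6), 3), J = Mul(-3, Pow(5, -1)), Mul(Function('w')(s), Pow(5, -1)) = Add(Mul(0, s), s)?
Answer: Rational(-28, 5) ≈ -5.6000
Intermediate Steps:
Function('w')(s) = Mul(5, s) (Function('w')(s) = Mul(5, Add(Mul(0, s), s)) = Mul(5, Add(0, s)) = Mul(5, s))
J = Rational(-3, 5) (J = Mul(-3, Rational(1, 5)) = Rational(-3, 5) ≈ -0.60000)
Q = 33 (Q = Add(Mul(5, 6), 3) = Add(30, 3) = 33)
Function('Z')(D) = Rational(-28, 5) (Function('Z')(D) = Add(Rational(-3, 5), -5) = Rational(-28, 5))
Add(Function('Z')(Q), Mul(Function('X')(0), 20)) = Add(Rational(-28, 5), Mul(0, 20)) = Add(Rational(-28, 5), 0) = Rational(-28, 5)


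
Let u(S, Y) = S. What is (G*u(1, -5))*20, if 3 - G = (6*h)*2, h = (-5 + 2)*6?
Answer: 4380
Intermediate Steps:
h = -18 (h = -3*6 = -18)
G = 219 (G = 3 - 6*(-18)*2 = 3 - (-108)*2 = 3 - 1*(-216) = 3 + 216 = 219)
(G*u(1, -5))*20 = (219*1)*20 = 219*20 = 4380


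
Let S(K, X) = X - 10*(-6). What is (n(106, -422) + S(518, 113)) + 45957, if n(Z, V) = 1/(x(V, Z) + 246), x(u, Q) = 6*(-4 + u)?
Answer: 106560299/2310 ≈ 46130.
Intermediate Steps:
S(K, X) = 60 + X (S(K, X) = X + 60 = 60 + X)
x(u, Q) = -24 + 6*u
n(Z, V) = 1/(222 + 6*V) (n(Z, V) = 1/((-24 + 6*V) + 246) = 1/(222 + 6*V))
(n(106, -422) + S(518, 113)) + 45957 = (1/(6*(37 - 422)) + (60 + 113)) + 45957 = ((⅙)/(-385) + 173) + 45957 = ((⅙)*(-1/385) + 173) + 45957 = (-1/2310 + 173) + 45957 = 399629/2310 + 45957 = 106560299/2310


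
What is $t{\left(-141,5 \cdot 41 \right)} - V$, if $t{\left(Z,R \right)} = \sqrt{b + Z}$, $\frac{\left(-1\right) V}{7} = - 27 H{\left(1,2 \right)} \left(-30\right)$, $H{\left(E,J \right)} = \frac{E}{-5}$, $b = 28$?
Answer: $-1134 + i \sqrt{113} \approx -1134.0 + 10.63 i$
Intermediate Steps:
$H{\left(E,J \right)} = - \frac{E}{5}$ ($H{\left(E,J \right)} = E \left(- \frac{1}{5}\right) = - \frac{E}{5}$)
$V = 1134$ ($V = - 7 - 27 \left(\left(- \frac{1}{5}\right) 1\right) \left(-30\right) = - 7 \left(-27\right) \left(- \frac{1}{5}\right) \left(-30\right) = - 7 \cdot \frac{27}{5} \left(-30\right) = \left(-7\right) \left(-162\right) = 1134$)
$t{\left(Z,R \right)} = \sqrt{28 + Z}$
$t{\left(-141,5 \cdot 41 \right)} - V = \sqrt{28 - 141} - 1134 = \sqrt{-113} - 1134 = i \sqrt{113} - 1134 = -1134 + i \sqrt{113}$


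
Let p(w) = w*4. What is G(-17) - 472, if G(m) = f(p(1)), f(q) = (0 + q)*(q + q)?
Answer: -440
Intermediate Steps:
p(w) = 4*w
f(q) = 2*q² (f(q) = q*(2*q) = 2*q²)
G(m) = 32 (G(m) = 2*(4*1)² = 2*4² = 2*16 = 32)
G(-17) - 472 = 32 - 472 = -440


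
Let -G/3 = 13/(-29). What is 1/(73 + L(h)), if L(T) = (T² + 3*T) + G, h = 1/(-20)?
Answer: 11600/860689 ≈ 0.013478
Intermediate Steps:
G = 39/29 (G = -39/(-29) = -39*(-1)/29 = -3*(-13/29) = 39/29 ≈ 1.3448)
h = -1/20 ≈ -0.050000
L(T) = 39/29 + T² + 3*T (L(T) = (T² + 3*T) + 39/29 = 39/29 + T² + 3*T)
1/(73 + L(h)) = 1/(73 + (39/29 + (-1/20)² + 3*(-1/20))) = 1/(73 + (39/29 + 1/400 - 3/20)) = 1/(73 + 13889/11600) = 1/(860689/11600) = 11600/860689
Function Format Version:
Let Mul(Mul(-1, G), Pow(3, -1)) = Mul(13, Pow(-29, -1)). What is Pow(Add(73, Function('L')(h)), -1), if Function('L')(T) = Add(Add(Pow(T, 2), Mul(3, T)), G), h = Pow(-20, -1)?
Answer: Rational(11600, 860689) ≈ 0.013478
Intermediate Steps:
G = Rational(39, 29) (G = Mul(-3, Mul(13, Pow(-29, -1))) = Mul(-3, Mul(13, Rational(-1, 29))) = Mul(-3, Rational(-13, 29)) = Rational(39, 29) ≈ 1.3448)
h = Rational(-1, 20) ≈ -0.050000
Function('L')(T) = Add(Rational(39, 29), Pow(T, 2), Mul(3, T)) (Function('L')(T) = Add(Add(Pow(T, 2), Mul(3, T)), Rational(39, 29)) = Add(Rational(39, 29), Pow(T, 2), Mul(3, T)))
Pow(Add(73, Function('L')(h)), -1) = Pow(Add(73, Add(Rational(39, 29), Pow(Rational(-1, 20), 2), Mul(3, Rational(-1, 20)))), -1) = Pow(Add(73, Add(Rational(39, 29), Rational(1, 400), Rational(-3, 20))), -1) = Pow(Add(73, Rational(13889, 11600)), -1) = Pow(Rational(860689, 11600), -1) = Rational(11600, 860689)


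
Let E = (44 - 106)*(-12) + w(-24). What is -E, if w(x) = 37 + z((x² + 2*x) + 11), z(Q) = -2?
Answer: -779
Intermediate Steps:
w(x) = 35 (w(x) = 37 - 2 = 35)
E = 779 (E = (44 - 106)*(-12) + 35 = -62*(-12) + 35 = 744 + 35 = 779)
-E = -1*779 = -779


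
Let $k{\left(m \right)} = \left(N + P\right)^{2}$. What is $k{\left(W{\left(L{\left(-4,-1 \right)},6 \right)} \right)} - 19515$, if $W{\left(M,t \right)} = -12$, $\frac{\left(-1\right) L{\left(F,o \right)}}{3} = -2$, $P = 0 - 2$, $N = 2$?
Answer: $-19515$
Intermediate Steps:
$P = -2$
$L{\left(F,o \right)} = 6$ ($L{\left(F,o \right)} = \left(-3\right) \left(-2\right) = 6$)
$k{\left(m \right)} = 0$ ($k{\left(m \right)} = \left(2 - 2\right)^{2} = 0^{2} = 0$)
$k{\left(W{\left(L{\left(-4,-1 \right)},6 \right)} \right)} - 19515 = 0 - 19515 = -19515$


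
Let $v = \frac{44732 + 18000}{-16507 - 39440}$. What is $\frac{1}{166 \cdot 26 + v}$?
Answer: $\frac{55947}{241404520} \approx 0.00023176$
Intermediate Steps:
$v = - \frac{62732}{55947}$ ($v = \frac{62732}{-55947} = 62732 \left(- \frac{1}{55947}\right) = - \frac{62732}{55947} \approx -1.1213$)
$\frac{1}{166 \cdot 26 + v} = \frac{1}{166 \cdot 26 - \frac{62732}{55947}} = \frac{1}{4316 - \frac{62732}{55947}} = \frac{1}{\frac{241404520}{55947}} = \frac{55947}{241404520}$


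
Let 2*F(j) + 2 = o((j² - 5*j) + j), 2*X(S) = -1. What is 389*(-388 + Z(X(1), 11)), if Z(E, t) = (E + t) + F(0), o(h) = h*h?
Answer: -294473/2 ≈ -1.4724e+5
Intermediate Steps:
X(S) = -½ (X(S) = (½)*(-1) = -½)
o(h) = h²
F(j) = -1 + (j² - 4*j)²/2 (F(j) = -1 + ((j² - 5*j) + j)²/2 = -1 + (j² - 4*j)²/2)
Z(E, t) = -1 + E + t (Z(E, t) = (E + t) + (-1 + (½)*0²*(-4 + 0)²) = (E + t) + (-1 + (½)*0*(-4)²) = (E + t) + (-1 + (½)*0*16) = (E + t) + (-1 + 0) = (E + t) - 1 = -1 + E + t)
389*(-388 + Z(X(1), 11)) = 389*(-388 + (-1 - ½ + 11)) = 389*(-388 + 19/2) = 389*(-757/2) = -294473/2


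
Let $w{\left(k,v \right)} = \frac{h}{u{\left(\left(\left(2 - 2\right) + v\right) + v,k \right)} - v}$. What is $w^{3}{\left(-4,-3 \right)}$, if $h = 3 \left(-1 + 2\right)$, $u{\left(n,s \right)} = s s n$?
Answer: $- \frac{1}{29791} \approx -3.3567 \cdot 10^{-5}$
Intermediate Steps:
$u{\left(n,s \right)} = n s^{2}$ ($u{\left(n,s \right)} = s^{2} n = n s^{2}$)
$h = 3$ ($h = 3 \cdot 1 = 3$)
$w{\left(k,v \right)} = \frac{3}{- v + 2 v k^{2}}$ ($w{\left(k,v \right)} = \frac{3}{\left(\left(\left(2 - 2\right) + v\right) + v\right) k^{2} - v} = \frac{3}{\left(\left(0 + v\right) + v\right) k^{2} - v} = \frac{3}{\left(v + v\right) k^{2} - v} = \frac{3}{2 v k^{2} - v} = \frac{3}{- v + 2 v k^{2}}$)
$w^{3}{\left(-4,-3 \right)} = \left(\frac{3}{\left(-3\right) \left(-1 + 2 \left(-4\right)^{2}\right)}\right)^{3} = \left(3 \left(- \frac{1}{3}\right) \frac{1}{-1 + 2 \cdot 16}\right)^{3} = \left(3 \left(- \frac{1}{3}\right) \frac{1}{-1 + 32}\right)^{3} = \left(3 \left(- \frac{1}{3}\right) \frac{1}{31}\right)^{3} = \left(- \frac{1}{31}\right)^{3} = - \frac{1}{29791}$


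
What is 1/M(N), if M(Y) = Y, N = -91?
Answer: -1/91 ≈ -0.010989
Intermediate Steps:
1/M(N) = 1/(-91) = -1/91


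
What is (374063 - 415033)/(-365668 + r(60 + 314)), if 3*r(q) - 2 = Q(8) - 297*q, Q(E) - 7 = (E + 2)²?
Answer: 122910/1207973 ≈ 0.10175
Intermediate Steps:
Q(E) = 7 + (2 + E)² (Q(E) = 7 + (E + 2)² = 7 + (2 + E)²)
r(q) = 109/3 - 99*q (r(q) = ⅔ + ((7 + (2 + 8)²) - 297*q)/3 = ⅔ + ((7 + 10²) - 297*q)/3 = ⅔ + ((7 + 100) - 297*q)/3 = ⅔ + (107 - 297*q)/3 = ⅔ + (107/3 - 99*q) = 109/3 - 99*q)
(374063 - 415033)/(-365668 + r(60 + 314)) = (374063 - 415033)/(-365668 + (109/3 - 99*(60 + 314))) = -40970/(-365668 + (109/3 - 99*374)) = -40970/(-365668 + (109/3 - 37026)) = -40970/(-365668 - 110969/3) = -40970/(-1207973/3) = -40970*(-3/1207973) = 122910/1207973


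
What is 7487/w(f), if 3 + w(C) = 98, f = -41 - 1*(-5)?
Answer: 7487/95 ≈ 78.811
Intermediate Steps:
f = -36 (f = -41 + 5 = -36)
w(C) = 95 (w(C) = -3 + 98 = 95)
7487/w(f) = 7487/95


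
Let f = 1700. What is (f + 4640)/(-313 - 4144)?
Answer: -6340/4457 ≈ -1.4225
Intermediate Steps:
(f + 4640)/(-313 - 4144) = (1700 + 4640)/(-313 - 4144) = 6340/(-4457) = 6340*(-1/4457) = -6340/4457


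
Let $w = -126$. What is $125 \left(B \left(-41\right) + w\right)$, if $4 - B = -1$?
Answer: $-41375$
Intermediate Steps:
$B = 5$ ($B = 4 - -1 = 4 + 1 = 5$)
$125 \left(B \left(-41\right) + w\right) = 125 \left(5 \left(-41\right) - 126\right) = 125 \left(-205 - 126\right) = 125 \left(-331\right) = -41375$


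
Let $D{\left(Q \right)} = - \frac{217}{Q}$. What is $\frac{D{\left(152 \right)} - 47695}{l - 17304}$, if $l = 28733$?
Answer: $- \frac{7249857}{1737208} \approx -4.1733$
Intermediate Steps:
$\frac{D{\left(152 \right)} - 47695}{l - 17304} = \frac{- \frac{217}{152} - 47695}{28733 - 17304} = \frac{\left(-217\right) \frac{1}{152} - 47695}{11429} = \left(- \frac{217}{152} - 47695\right) \frac{1}{11429} = \left(- \frac{7249857}{152}\right) \frac{1}{11429} = - \frac{7249857}{1737208}$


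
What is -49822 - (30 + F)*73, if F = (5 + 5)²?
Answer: -59312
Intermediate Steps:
F = 100 (F = 10² = 100)
-49822 - (30 + F)*73 = -49822 - (30 + 100)*73 = -49822 - 130*73 = -49822 - 1*9490 = -49822 - 9490 = -59312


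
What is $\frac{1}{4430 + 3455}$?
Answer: $\frac{1}{7885} \approx 0.00012682$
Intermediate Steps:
$\frac{1}{4430 + 3455} = \frac{1}{7885}$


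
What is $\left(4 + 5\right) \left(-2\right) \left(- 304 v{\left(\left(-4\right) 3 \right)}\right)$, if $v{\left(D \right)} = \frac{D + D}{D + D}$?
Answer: $5472$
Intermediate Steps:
$v{\left(D \right)} = 1$ ($v{\left(D \right)} = \frac{2 D}{2 D} = 2 D \frac{1}{2 D} = 1$)
$\left(4 + 5\right) \left(-2\right) \left(- 304 v{\left(\left(-4\right) 3 \right)}\right) = \left(4 + 5\right) \left(-2\right) \left(\left(-304\right) 1\right) = 9 \left(-2\right) \left(-304\right) = \left(-18\right) \left(-304\right) = 5472$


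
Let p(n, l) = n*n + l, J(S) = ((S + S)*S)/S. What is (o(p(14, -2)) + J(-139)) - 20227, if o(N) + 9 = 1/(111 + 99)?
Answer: -4307939/210 ≈ -20514.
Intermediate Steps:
J(S) = 2*S (J(S) = ((2*S)*S)/S = (2*S²)/S = 2*S)
p(n, l) = l + n² (p(n, l) = n² + l = l + n²)
o(N) = -1889/210 (o(N) = -9 + 1/(111 + 99) = -9 + 1/210 = -1889/210)
(o(p(14, -2)) + J(-139)) - 20227 = (-1889/210 + 2*(-139)) - 20227 = (-1889/210 - 278) - 20227 = -60269/210 - 20227 = -4307939/210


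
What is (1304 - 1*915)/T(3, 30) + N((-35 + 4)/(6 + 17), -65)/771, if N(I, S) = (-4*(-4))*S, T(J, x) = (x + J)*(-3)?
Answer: -134293/25443 ≈ -5.2782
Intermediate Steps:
T(J, x) = -3*J - 3*x (T(J, x) = (J + x)*(-3) = -3*J - 3*x)
N(I, S) = 16*S
(1304 - 1*915)/T(3, 30) + N((-35 + 4)/(6 + 17), -65)/771 = (1304 - 1*915)/(-3*3 - 3*30) + (16*(-65))/771 = (1304 - 915)/(-9 - 90) - 1040*1/771 = 389/(-99) - 1040/771 = 389*(-1/99) - 1040/771 = -389/99 - 1040/771 = -134293/25443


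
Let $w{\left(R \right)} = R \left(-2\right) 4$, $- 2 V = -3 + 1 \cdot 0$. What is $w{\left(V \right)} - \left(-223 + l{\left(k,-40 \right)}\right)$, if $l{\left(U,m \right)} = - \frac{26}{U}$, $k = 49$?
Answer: $\frac{10365}{49} \approx 211.53$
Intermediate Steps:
$V = \frac{3}{2}$ ($V = - \frac{-3 + 1 \cdot 0}{2} = - \frac{-3 + 0}{2} = \left(- \frac{1}{2}\right) \left(-3\right) = \frac{3}{2} \approx 1.5$)
$w{\left(R \right)} = - 8 R$ ($w{\left(R \right)} = - 2 R 4 = - 8 R$)
$w{\left(V \right)} - \left(-223 + l{\left(k,-40 \right)}\right) = \left(-8\right) \frac{3}{2} - \left(-223 - \frac{26}{49}\right) = -12 - \left(-223 - \frac{26}{49}\right) = -12 - - \frac{10953}{49} = -12 + \frac{10953}{49} = \frac{10365}{49}$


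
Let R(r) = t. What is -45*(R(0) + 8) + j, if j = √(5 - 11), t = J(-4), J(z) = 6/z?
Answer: -585/2 + I*√6 ≈ -292.5 + 2.4495*I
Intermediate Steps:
t = -3/2 (t = 6/(-4) = 6*(-¼) = -3/2 ≈ -1.5000)
R(r) = -3/2
j = I*√6 (j = √(-6) = I*√6 ≈ 2.4495*I)
-45*(R(0) + 8) + j = -45*(-3/2 + 8) + I*√6 = -45*13/2 + I*√6 = -585/2 + I*√6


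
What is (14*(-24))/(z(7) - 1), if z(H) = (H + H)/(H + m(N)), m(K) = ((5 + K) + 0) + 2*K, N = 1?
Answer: 5040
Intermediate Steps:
m(K) = 5 + 3*K (m(K) = (5 + K) + 2*K = 5 + 3*K)
z(H) = 2*H/(8 + H) (z(H) = (H + H)/(H + (5 + 3*1)) = (2*H)/(H + (5 + 3)) = (2*H)/(H + 8) = (2*H)/(8 + H) = 2*H/(8 + H))
(14*(-24))/(z(7) - 1) = (14*(-24))/(2*7/(8 + 7) - 1) = -336/(2*7/15 - 1) = -336/(2*7*(1/15) - 1) = -336/(14/15 - 1) = -336/(-1/15) = -336*(-15) = 5040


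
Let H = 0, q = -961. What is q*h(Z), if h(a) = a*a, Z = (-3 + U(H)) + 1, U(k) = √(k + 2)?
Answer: -5766 + 3844*√2 ≈ -329.76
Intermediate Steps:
U(k) = √(2 + k)
Z = -2 + √2 (Z = (-3 + √(2 + 0)) + 1 = (-3 + √2) + 1 = -2 + √2 ≈ -0.58579)
h(a) = a²
q*h(Z) = -961*(-2 + √2)²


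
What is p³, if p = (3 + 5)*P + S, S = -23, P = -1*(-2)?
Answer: -343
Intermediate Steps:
P = 2
p = -7 (p = (3 + 5)*2 - 23 = 8*2 - 23 = 16 - 23 = -7)
p³ = (-7)³ = -343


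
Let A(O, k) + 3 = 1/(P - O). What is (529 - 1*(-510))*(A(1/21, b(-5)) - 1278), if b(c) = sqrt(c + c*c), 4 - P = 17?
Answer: -364704585/274 ≈ -1.3310e+6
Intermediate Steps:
P = -13 (P = 4 - 1*17 = 4 - 17 = -13)
b(c) = sqrt(c + c**2)
A(O, k) = -3 + 1/(-13 - O)
(529 - 1*(-510))*(A(1/21, b(-5)) - 1278) = (529 - 1*(-510))*((-40 - 3/21)/(13 + 1/21) - 1278) = (529 + 510)*((-40 - 3*1/21)/(13 + 1/21) - 1278) = 1039*((-40 - 1/7)/(274/21) - 1278) = 1039*((21/274)*(-281/7) - 1278) = 1039*(-843/274 - 1278) = 1039*(-351015/274) = -364704585/274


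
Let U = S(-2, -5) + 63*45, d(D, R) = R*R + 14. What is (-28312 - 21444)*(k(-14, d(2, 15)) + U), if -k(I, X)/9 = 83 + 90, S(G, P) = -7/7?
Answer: -63538412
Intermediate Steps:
d(D, R) = 14 + R**2 (d(D, R) = R**2 + 14 = 14 + R**2)
S(G, P) = -1 (S(G, P) = -7*1/7 = -1)
k(I, X) = -1557 (k(I, X) = -9*(83 + 90) = -9*173 = -1557)
U = 2834 (U = -1 + 63*45 = -1 + 2835 = 2834)
(-28312 - 21444)*(k(-14, d(2, 15)) + U) = (-28312 - 21444)*(-1557 + 2834) = -49756*1277 = -63538412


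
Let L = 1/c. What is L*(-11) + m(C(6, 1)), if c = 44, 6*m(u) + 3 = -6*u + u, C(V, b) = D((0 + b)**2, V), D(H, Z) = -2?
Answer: 11/12 ≈ 0.91667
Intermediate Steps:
C(V, b) = -2
m(u) = -1/2 - 5*u/6 (m(u) = -1/2 + (-6*u + u)/6 = -1/2 + (-5*u)/6 = -1/2 - 5*u/6)
L = 1/44 ≈ 0.022727
L*(-11) + m(C(6, 1)) = (1/44)*(-11) + (-1/2 - 5/6*(-2)) = -1/4 + (-1/2 + 5/3) = -1/4 + 7/6 = 11/12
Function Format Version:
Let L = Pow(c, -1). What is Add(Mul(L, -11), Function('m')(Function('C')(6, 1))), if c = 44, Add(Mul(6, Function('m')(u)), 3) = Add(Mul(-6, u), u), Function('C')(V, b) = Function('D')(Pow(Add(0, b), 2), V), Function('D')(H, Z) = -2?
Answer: Rational(11, 12) ≈ 0.91667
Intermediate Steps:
Function('C')(V, b) = -2
Function('m')(u) = Add(Rational(-1, 2), Mul(Rational(-5, 6), u)) (Function('m')(u) = Add(Rational(-1, 2), Mul(Rational(1, 6), Add(Mul(-6, u), u))) = Add(Rational(-1, 2), Mul(Rational(1, 6), Mul(-5, u))) = Add(Rational(-1, 2), Mul(Rational(-5, 6), u)))
L = Rational(1, 44) (L = Pow(44, -1) = Rational(1, 44) ≈ 0.022727)
Add(Mul(L, -11), Function('m')(Function('C')(6, 1))) = Add(Mul(Rational(1, 44), -11), Add(Rational(-1, 2), Mul(Rational(-5, 6), -2))) = Add(Rational(-1, 4), Add(Rational(-1, 2), Rational(5, 3))) = Add(Rational(-1, 4), Rational(7, 6)) = Rational(11, 12)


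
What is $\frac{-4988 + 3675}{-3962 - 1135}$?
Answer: $\frac{1313}{5097} \approx 0.2576$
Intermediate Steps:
$\frac{-4988 + 3675}{-3962 - 1135} = - \frac{1313}{-3962 - 1135} = - \frac{1313}{-5097} = \left(-1313\right) \left(- \frac{1}{5097}\right) = \frac{1313}{5097}$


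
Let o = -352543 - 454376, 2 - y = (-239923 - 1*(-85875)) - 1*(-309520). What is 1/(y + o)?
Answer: -1/962389 ≈ -1.0391e-6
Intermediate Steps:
y = -155470 (y = 2 - ((-239923 - 1*(-85875)) - 1*(-309520)) = 2 - ((-239923 + 85875) + 309520) = 2 - (-154048 + 309520) = 2 - 1*155472 = 2 - 155472 = -155470)
o = -806919
1/(y + o) = 1/(-155470 - 806919) = 1/(-962389) = -1/962389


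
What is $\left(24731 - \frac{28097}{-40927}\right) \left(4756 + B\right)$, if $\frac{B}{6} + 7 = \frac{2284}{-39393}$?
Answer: $\frac{62649696751343044}{537412437} \approx 1.1658 \cdot 10^{8}$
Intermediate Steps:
$B = - \frac{556070}{13131}$ ($B = -42 + 6 \frac{2284}{-39393} = -42 + 6 \cdot 2284 \left(- \frac{1}{39393}\right) = -42 + 6 \left(- \frac{2284}{39393}\right) = -42 - \frac{4568}{13131} = - \frac{556070}{13131} \approx -42.348$)
$\left(24731 - \frac{28097}{-40927}\right) \left(4756 + B\right) = \left(24731 - \frac{28097}{-40927}\right) \left(4756 - \frac{556070}{13131}\right) = \left(24731 - - \frac{28097}{40927}\right) \frac{61894966}{13131} = \left(24731 + \frac{28097}{40927}\right) \frac{61894966}{13131} = \frac{1012193734}{40927} \cdot \frac{61894966}{13131} = \frac{62649696751343044}{537412437}$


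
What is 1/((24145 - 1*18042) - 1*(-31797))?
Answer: 1/37900 ≈ 2.6385e-5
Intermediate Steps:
1/((24145 - 1*18042) - 1*(-31797)) = 1/((24145 - 18042) + 31797) = 1/(6103 + 31797) = 1/37900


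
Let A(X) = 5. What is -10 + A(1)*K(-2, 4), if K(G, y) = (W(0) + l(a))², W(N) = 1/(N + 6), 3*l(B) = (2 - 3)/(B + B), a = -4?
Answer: -5635/576 ≈ -9.7830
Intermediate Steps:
l(B) = -1/(6*B) (l(B) = ((2 - 3)/(B + B))/3 = (-1/(2*B))/3 = -1/(6*B))
W(N) = 1/(6 + N)
K(G, y) = 25/576 (K(G, y) = (1/(6 + 0) - ⅙/(-4))² = (1/6 - ⅙*(-¼))² = (⅙ + 1/24)² = (5/24)² = 25/576)
-10 + A(1)*K(-2, 4) = -10 + 5*(25/576) = -10 + 125/576 = -5635/576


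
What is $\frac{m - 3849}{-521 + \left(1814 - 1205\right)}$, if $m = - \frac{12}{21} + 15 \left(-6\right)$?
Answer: $- \frac{2507}{56} \approx -44.768$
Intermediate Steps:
$m = - \frac{634}{7}$ ($m = \left(-12\right) \frac{1}{21} - 90 = - \frac{4}{7} - 90 = - \frac{634}{7} \approx -90.571$)
$\frac{m - 3849}{-521 + \left(1814 - 1205\right)} = \frac{- \frac{634}{7} - 3849}{-521 + \left(1814 - 1205\right)} = - \frac{27577}{7 \left(-521 + \left(1814 - 1205\right)\right)} = - \frac{27577}{7 \left(-521 + 609\right)} = - \frac{27577}{7 \cdot 88} = \left(- \frac{27577}{7}\right) \frac{1}{88} = - \frac{2507}{56}$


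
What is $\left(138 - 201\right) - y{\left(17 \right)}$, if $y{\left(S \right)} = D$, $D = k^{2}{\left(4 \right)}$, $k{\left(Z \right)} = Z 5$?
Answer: $-463$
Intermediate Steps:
$k{\left(Z \right)} = 5 Z$
$D = 400$ ($D = \left(5 \cdot 4\right)^{2} = 20^{2} = 400$)
$y{\left(S \right)} = 400$
$\left(138 - 201\right) - y{\left(17 \right)} = \left(138 - 201\right) - 400 = -63 - 400 = -463$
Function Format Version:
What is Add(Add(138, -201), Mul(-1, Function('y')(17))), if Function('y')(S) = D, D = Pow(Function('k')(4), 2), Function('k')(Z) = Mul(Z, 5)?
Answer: -463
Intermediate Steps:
Function('k')(Z) = Mul(5, Z)
D = 400 (D = Pow(Mul(5, 4), 2) = Pow(20, 2) = 400)
Function('y')(S) = 400
Add(Add(138, -201), Mul(-1, Function('y')(17))) = Add(Add(138, -201), Mul(-1, 400)) = Add(-63, -400) = -463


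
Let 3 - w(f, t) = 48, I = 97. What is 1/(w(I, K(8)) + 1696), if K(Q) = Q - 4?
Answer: 1/1651 ≈ 0.00060569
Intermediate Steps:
K(Q) = -4 + Q
w(f, t) = -45 (w(f, t) = 3 - 1*48 = 3 - 48 = -45)
1/(w(I, K(8)) + 1696) = 1/(-45 + 1696) = 1/1651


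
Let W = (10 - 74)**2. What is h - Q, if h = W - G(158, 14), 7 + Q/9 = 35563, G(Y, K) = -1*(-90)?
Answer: -315998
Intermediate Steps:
G(Y, K) = 90
W = 4096 (W = (-64)**2 = 4096)
Q = 320004 (Q = -63 + 9*35563 = -63 + 320067 = 320004)
h = 4006 (h = 4096 - 1*90 = 4096 - 90 = 4006)
h - Q = 4006 - 1*320004 = 4006 - 320004 = -315998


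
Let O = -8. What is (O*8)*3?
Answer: -192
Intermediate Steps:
(O*8)*3 = -8*8*3 = -64*3 = -192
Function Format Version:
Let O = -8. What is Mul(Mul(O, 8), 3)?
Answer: -192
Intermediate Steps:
Mul(Mul(O, 8), 3) = Mul(Mul(-8, 8), 3) = Mul(-64, 3) = -192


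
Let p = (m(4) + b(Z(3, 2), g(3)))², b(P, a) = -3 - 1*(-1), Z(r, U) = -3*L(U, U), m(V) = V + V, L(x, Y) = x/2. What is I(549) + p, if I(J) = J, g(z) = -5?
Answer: 585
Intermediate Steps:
L(x, Y) = x/2 (L(x, Y) = x*(½) = x/2)
m(V) = 2*V
Z(r, U) = -3*U/2
b(P, a) = -2 (b(P, a) = -3 + 1 = -2)
p = 36 (p = (2*4 - 2)² = (8 - 2)² = 6² = 36)
I(549) + p = 549 + 36 = 585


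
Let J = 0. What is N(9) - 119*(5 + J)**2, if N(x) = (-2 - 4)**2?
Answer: -2939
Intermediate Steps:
N(x) = 36 (N(x) = (-6)**2 = 36)
N(9) - 119*(5 + J)**2 = 36 - 119*(5 + 0)**2 = 36 - 119*5**2 = 36 - 119*25 = 36 - 2975 = -2939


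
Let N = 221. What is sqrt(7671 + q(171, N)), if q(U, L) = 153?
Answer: 4*sqrt(489) ≈ 88.453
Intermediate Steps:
sqrt(7671 + q(171, N)) = sqrt(7671 + 153) = sqrt(7824) = 4*sqrt(489)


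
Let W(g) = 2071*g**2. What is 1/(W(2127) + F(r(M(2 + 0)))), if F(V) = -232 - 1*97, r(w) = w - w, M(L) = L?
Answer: 1/9369470830 ≈ 1.0673e-10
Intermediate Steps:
r(w) = 0
F(V) = -329 (F(V) = -232 - 97 = -329)
1/(W(2127) + F(r(M(2 + 0)))) = 1/(2071*2127**2 - 329) = 1/(2071*4524129 - 329) = 1/(9369471159 - 329) = 1/9369470830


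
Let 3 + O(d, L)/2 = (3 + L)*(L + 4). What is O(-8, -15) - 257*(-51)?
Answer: 13365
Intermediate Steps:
O(d, L) = -6 + 2*(3 + L)*(4 + L) (O(d, L) = -6 + 2*((3 + L)*(L + 4)) = -6 + 2*((3 + L)*(4 + L)) = -6 + 2*(3 + L)*(4 + L))
O(-8, -15) - 257*(-51) = (18 + 2*(-15)² + 14*(-15)) - 257*(-51) = (18 + 2*225 - 210) + 13107 = (18 + 450 - 210) + 13107 = 258 + 13107 = 13365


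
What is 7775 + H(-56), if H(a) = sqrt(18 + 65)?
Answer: 7775 + sqrt(83) ≈ 7784.1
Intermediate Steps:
H(a) = sqrt(83)
7775 + H(-56) = 7775 + sqrt(83)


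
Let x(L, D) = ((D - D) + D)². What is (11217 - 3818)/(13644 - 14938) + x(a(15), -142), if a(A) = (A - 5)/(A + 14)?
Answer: 26084817/1294 ≈ 20158.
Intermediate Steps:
a(A) = (-5 + A)/(14 + A)
x(L, D) = D² (x(L, D) = (0 + D)² = D²)
(11217 - 3818)/(13644 - 14938) + x(a(15), -142) = (11217 - 3818)/(13644 - 14938) + (-142)² = 7399/(-1294) + 20164 = 7399*(-1/1294) + 20164 = -7399/1294 + 20164 = 26084817/1294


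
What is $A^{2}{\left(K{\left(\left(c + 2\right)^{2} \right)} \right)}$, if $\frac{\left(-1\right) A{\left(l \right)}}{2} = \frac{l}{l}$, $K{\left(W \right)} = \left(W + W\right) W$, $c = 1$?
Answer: $4$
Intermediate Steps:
$K{\left(W \right)} = 2 W^{2}$ ($K{\left(W \right)} = 2 W W = 2 W^{2}$)
$A{\left(l \right)} = -2$ ($A{\left(l \right)} = - 2 \frac{l}{l} = \left(-2\right) 1 = -2$)
$A^{2}{\left(K{\left(\left(c + 2\right)^{2} \right)} \right)} = \left(-2\right)^{2} = 4$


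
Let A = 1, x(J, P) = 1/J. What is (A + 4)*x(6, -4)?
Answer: ⅚ ≈ 0.83333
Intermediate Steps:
(A + 4)*x(6, -4) = (1 + 4)/6 = 5*(⅙) = ⅚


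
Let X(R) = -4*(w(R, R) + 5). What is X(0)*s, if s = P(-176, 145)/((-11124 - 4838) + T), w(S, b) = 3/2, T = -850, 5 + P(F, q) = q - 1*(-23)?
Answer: 2119/8406 ≈ 0.25208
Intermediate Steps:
P(F, q) = 18 + q (P(F, q) = -5 + (q - 1*(-23)) = -5 + (q + 23) = -5 + (23 + q) = 18 + q)
w(S, b) = 3/2 (w(S, b) = 3*(1/2) = 3/2)
X(R) = -26 (X(R) = -4*(3/2 + 5) = -4*13/2 = -26)
s = -163/16812 (s = (18 + 145)/((-11124 - 4838) - 850) = 163/(-15962 - 850) = 163/(-16812) = 163*(-1/16812) = -163/16812 ≈ -0.0096955)
X(0)*s = -26*(-163/16812) = 2119/8406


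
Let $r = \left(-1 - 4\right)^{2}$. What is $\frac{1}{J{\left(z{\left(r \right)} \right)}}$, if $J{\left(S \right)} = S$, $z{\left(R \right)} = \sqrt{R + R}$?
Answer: $\frac{\sqrt{2}}{10} \approx 0.14142$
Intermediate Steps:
$r = 25$ ($r = \left(-5\right)^{2} = 25$)
$z{\left(R \right)} = \sqrt{2} \sqrt{R}$ ($z{\left(R \right)} = \sqrt{2 R} = \sqrt{2} \sqrt{R}$)
$\frac{1}{J{\left(z{\left(r \right)} \right)}} = \frac{1}{\sqrt{2} \sqrt{25}} = \frac{1}{\sqrt{2} \cdot 5} = \frac{1}{5 \sqrt{2}} = \frac{\sqrt{2}}{10}$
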